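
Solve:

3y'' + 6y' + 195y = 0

Characteristic equation: 3r² + 6r + 195 = 0
Divide by 3: r² + 2r + 65 = 0
Roots: r = -1 ± 8i (complex conjugates)
General solution: y = e^(-x)(C₁cos(8x) + C₂sin(8x))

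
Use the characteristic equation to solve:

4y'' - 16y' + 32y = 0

Characteristic equation: 4r² - 16r + 32 = 0
Divide by 4: r² - 4r + 8 = 0
Roots: r = 2 ± 2i (complex conjugates)
General solution: y = e^(2x)(C₁cos(2x) + C₂sin(2x))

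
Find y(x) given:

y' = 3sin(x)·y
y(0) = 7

General solution: y = Ce^(-3cos(x))
Applying IC y(0) = 7:
Particular solution: y = 7e^(3(1-cos(x)))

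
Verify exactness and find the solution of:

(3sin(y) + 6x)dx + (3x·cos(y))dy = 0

Verify exactness: ∂M/∂y = ∂N/∂x ✓
Find F(x,y) such that ∂F/∂x = M, ∂F/∂y = N
Solution: 3x·sin(y) + 3x² = C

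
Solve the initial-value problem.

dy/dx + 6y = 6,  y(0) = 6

General solution: y = 1 + Ce^(-6x)
Applying y(0) = 6: C = 6 - 1 = 5
Particular solution: y = 1 + 5e^(-6x)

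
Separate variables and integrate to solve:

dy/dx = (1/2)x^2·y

Separating variables and integrating:
ln|y| = x^3/6 + C

General solution: y = Ce^(x^3/6)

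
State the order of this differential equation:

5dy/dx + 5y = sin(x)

The order is 1 (highest derivative is of order 1).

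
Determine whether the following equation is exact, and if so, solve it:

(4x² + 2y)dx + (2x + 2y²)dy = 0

Verify exactness: ∂M/∂y = ∂N/∂x ✓
Find F(x,y) such that ∂F/∂x = M, ∂F/∂y = N
Solution: 4x³/3 + 2xy + 2y³/3 = C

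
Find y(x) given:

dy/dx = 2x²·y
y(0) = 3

General solution: y = Ce^(2x³/3)
Applying IC y(0) = 3:
Particular solution: y = 3e^(2x³/3)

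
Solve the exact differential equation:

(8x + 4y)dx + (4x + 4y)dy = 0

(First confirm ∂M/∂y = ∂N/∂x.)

Verify exactness: ∂M/∂y = ∂N/∂x ✓
Find F(x,y) such that ∂F/∂x = M, ∂F/∂y = N
Solution: 4x² + 4xy + 2y² = C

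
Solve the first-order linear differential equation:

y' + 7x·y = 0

Using integrating factor method:

General solution: y = Ce^(-7x^2/2)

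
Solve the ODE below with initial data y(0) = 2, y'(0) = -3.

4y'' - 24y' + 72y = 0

General solution: y = e^(3x)(C₁cos(3x) + C₂sin(3x))
Complex roots r = 3 ± 3i
Applying ICs: C₁ = 2, C₂ = -3
Particular solution: y = e^(3x)(2cos(3x) - 3sin(3x))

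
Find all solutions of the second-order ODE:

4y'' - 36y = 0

Characteristic equation: 4r² - 36 = 0
Divide by 4: r² - 9 = 0
Roots: r = 3, -3 (distinct real)
General solution: y = C₁e^(3x) + C₂e^(-3x)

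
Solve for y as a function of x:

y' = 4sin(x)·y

Separating variables and integrating:
ln|y| = -4cos(x) + C

General solution: y = Ce^(-4cos(x))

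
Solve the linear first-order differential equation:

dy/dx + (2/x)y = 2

Using integrating factor method:

General solution: y = (2/3)x + Cx^(-2)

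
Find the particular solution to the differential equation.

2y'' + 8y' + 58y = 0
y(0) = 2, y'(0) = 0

General solution: y = e^(-2x)(C₁cos(5x) + C₂sin(5x))
Complex roots r = -2 ± 5i
Applying ICs: C₁ = 2, C₂ = 4/5
Particular solution: y = e^(-2x)(2cos(5x) + (4/5)sin(5x))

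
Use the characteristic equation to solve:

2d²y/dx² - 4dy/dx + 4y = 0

Characteristic equation: 2r² - 4r + 4 = 0
Divide by 2: r² - 2r + 2 = 0
Roots: r = 1 ± i (complex conjugates)
General solution: y = e^x(C₁cos(x) + C₂sin(x))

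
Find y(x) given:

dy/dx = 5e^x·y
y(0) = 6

General solution: y = Ce^(5e^x)
Applying IC y(0) = 6:
Particular solution: y = 6e^(5(e^x - 1))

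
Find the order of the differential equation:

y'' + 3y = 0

The order is 2 (highest derivative is of order 2).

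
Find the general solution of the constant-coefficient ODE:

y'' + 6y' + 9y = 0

Characteristic equation: r² + 6r + 9 = 0
Factored: (r + 3)² = 0
Repeated root: r = -3
General solution: y = (C₁ + C₂x)e^(-3x)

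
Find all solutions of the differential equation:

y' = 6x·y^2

Separating variables and integrating:
-1/y = 3x^2 + C

General solution: y^-1 = -3x^2 + C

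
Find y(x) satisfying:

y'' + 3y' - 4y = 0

Characteristic equation: r² + 3r - 4 = 0
Roots: r = 1, -4 (distinct real)
General solution: y = C₁e^x + C₂e^(-4x)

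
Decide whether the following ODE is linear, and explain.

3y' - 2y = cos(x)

Linear (y and its derivatives appear to the first power only, no products of y terms)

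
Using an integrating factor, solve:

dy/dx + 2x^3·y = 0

Using integrating factor method:

General solution: y = Ce^(-x^4/2)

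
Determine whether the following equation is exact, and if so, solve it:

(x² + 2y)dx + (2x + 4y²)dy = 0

Verify exactness: ∂M/∂y = ∂N/∂x ✓
Find F(x,y) such that ∂F/∂x = M, ∂F/∂y = N
Solution: x³/3 + 2xy + 4y³/3 = C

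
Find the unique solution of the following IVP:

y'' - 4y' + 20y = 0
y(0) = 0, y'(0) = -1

General solution: y = e^(2x)(C₁cos(4x) + C₂sin(4x))
Complex roots r = 2 ± 4i
Applying ICs: C₁ = 0, C₂ = -1/4
Particular solution: y = e^(2x)(-(1/4)sin(4x))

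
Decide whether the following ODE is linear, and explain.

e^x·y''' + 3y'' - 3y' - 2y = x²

Linear (y and its derivatives appear to the first power only, no products of y terms)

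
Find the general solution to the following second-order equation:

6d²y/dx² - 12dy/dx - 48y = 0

Characteristic equation: 6r² - 12r - 48 = 0
Divide by 6: r² - 2r - 8 = 0
Roots: r = 4, -2 (distinct real)
General solution: y = C₁e^(4x) + C₂e^(-2x)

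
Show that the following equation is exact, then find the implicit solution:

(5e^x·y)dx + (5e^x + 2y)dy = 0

Verify exactness: ∂M/∂y = ∂N/∂x ✓
Find F(x,y) such that ∂F/∂x = M, ∂F/∂y = N
Solution: 5e^x·y + y² = C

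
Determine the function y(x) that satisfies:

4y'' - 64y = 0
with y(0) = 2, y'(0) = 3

General solution: y = C₁e^(4x) + C₂e^(-4x)
Applying ICs: C₁ = 11/8, C₂ = 5/8
Particular solution: y = (11/8)e^(4x) + (5/8)e^(-4x)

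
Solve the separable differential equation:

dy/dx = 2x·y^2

Separating variables and integrating:
-1/y = x^2 + C

General solution: y^-1 = -x^2 + C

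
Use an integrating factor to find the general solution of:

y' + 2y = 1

Using integrating factor method:

General solution: y = 1/2 + Ce^(-2x)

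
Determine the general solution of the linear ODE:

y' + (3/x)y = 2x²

Using integrating factor method:

General solution: y = (1/3)x^3 + Cx^(-3)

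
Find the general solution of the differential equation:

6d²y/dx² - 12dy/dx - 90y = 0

Characteristic equation: 6r² - 12r - 90 = 0
Divide by 6: r² - 2r - 15 = 0
Roots: r = 5, -3 (distinct real)
General solution: y = C₁e^(5x) + C₂e^(-3x)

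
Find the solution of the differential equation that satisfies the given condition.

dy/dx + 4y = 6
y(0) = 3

General solution: y = 3/2 + Ce^(-4x)
Applying y(0) = 3: C = 3 - 3/2 = 3/2
Particular solution: y = 3/2 + (3/2)e^(-4x)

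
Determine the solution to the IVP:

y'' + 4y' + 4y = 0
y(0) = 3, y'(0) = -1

General solution: y = (C₁ + C₂x)e^(-2x)
Repeated root r = -2
Applying ICs: C₁ = 3, C₂ = 5
Particular solution: y = (3 + 5x)e^(-2x)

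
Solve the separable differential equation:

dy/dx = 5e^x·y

Separating variables and integrating:
ln|y| = 5e^x + C

General solution: y = Ce^(5e^x)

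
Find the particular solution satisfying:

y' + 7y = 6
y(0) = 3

General solution: y = 6/7 + Ce^(-7x)
Applying y(0) = 3: C = 3 - 6/7 = 15/7
Particular solution: y = 6/7 + (15/7)e^(-7x)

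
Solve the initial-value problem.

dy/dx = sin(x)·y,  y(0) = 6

General solution: y = Ce^(-cos(x))
Applying IC y(0) = 6:
Particular solution: y = 6e^(1-cos(x))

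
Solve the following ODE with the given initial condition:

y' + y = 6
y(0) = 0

General solution: y = 6 + Ce^(-x)
Applying y(0) = 0: C = 0 - 6 = -6
Particular solution: y = 6 - 6e^(-x)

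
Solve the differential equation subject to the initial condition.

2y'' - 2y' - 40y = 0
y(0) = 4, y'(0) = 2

General solution: y = C₁e^(5x) + C₂e^(-4x)
Applying ICs: C₁ = 2, C₂ = 2
Particular solution: y = 2e^(5x) + 2e^(-4x)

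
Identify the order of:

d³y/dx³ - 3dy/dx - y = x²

The order is 3 (highest derivative is of order 3).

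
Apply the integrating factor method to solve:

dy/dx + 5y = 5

Using integrating factor method:

General solution: y = 1 + Ce^(-5x)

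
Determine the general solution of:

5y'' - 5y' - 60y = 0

Characteristic equation: 5r² - 5r - 60 = 0
Divide by 5: r² - r - 12 = 0
Roots: r = 4, -3 (distinct real)
General solution: y = C₁e^(4x) + C₂e^(-3x)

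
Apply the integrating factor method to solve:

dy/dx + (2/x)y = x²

Using integrating factor method:

General solution: y = (1/5)x^3 + Cx^(-2)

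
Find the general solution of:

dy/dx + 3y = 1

Using integrating factor method:

General solution: y = 1/3 + Ce^(-3x)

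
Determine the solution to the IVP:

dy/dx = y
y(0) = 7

General solution: y = Ce^x
Applying IC y(0) = 7:
Particular solution: y = 7e^x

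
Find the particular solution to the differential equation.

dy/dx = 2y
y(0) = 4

General solution: y = Ce^(2x)
Applying IC y(0) = 4:
Particular solution: y = 4e^(2x)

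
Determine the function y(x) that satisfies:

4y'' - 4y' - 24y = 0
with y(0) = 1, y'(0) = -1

General solution: y = C₁e^(3x) + C₂e^(-2x)
Applying ICs: C₁ = 1/5, C₂ = 4/5
Particular solution: y = (1/5)e^(3x) + (4/5)e^(-2x)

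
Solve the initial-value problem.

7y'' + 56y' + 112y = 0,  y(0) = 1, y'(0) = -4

General solution: y = (C₁ + C₂x)e^(-4x)
Repeated root r = -4
Applying ICs: C₁ = 1, C₂ = 0
Particular solution: y = e^(-4x)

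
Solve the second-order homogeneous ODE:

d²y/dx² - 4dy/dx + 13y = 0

Characteristic equation: r² - 4r + 13 = 0
Roots: r = 2 ± 3i (complex conjugates)
General solution: y = e^(2x)(C₁cos(3x) + C₂sin(3x))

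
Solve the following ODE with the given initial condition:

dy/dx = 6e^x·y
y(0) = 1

General solution: y = Ce^(6e^x)
Applying IC y(0) = 1:
Particular solution: y = e^(6(e^x - 1))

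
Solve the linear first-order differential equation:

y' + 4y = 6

Using integrating factor method:

General solution: y = 3/2 + Ce^(-4x)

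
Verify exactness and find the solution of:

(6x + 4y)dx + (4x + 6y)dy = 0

Verify exactness: ∂M/∂y = ∂N/∂x ✓
Find F(x,y) such that ∂F/∂x = M, ∂F/∂y = N
Solution: 3x² + 4xy + 3y² = C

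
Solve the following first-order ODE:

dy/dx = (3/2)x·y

Separating variables and integrating:
ln|y| = 3x^2/4 + C

General solution: y = Ce^(3x^2/4)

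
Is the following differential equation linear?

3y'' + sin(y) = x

No. Nonlinear (sin(y) is nonlinear in y)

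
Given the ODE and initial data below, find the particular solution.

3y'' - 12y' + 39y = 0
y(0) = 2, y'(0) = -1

General solution: y = e^(2x)(C₁cos(3x) + C₂sin(3x))
Complex roots r = 2 ± 3i
Applying ICs: C₁ = 2, C₂ = -5/3
Particular solution: y = e^(2x)(2cos(3x) - (5/3)sin(3x))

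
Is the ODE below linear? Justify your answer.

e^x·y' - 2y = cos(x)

Yes. Linear (y and its derivatives appear to the first power only, no products of y terms)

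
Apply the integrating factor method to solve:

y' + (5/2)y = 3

Using integrating factor method:

General solution: y = 6/5 + Ce^(-5x/2)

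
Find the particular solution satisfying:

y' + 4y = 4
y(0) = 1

General solution: y = 1 + Ce^(-4x)
Applying y(0) = 1: C = 1 - 1 = 0
Particular solution: y = 1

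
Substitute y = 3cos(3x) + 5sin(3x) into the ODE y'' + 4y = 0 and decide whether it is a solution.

Verification:
y'' = -27cos(3x) - 45sin(3x)
y'' + 4y ≠ 0 (frequency mismatch: got 9 instead of 4)

No, it is not a solution.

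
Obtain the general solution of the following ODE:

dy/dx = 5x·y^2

Separating variables and integrating:
-1/y = 5x^2/2 + C

General solution: y^-1 = (-5/2)x^2 + C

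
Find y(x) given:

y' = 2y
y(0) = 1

General solution: y = Ce^(2x)
Applying IC y(0) = 1:
Particular solution: y = e^(2x)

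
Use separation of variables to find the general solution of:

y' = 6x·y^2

Separating variables and integrating:
-1/y = 3x^2 + C

General solution: y^-1 = -3x^2 + C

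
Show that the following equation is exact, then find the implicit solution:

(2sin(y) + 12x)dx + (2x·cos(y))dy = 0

Verify exactness: ∂M/∂y = ∂N/∂x ✓
Find F(x,y) such that ∂F/∂x = M, ∂F/∂y = N
Solution: 2x·sin(y) + 6x² = C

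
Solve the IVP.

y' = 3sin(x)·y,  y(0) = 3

General solution: y = Ce^(-3cos(x))
Applying IC y(0) = 3:
Particular solution: y = 3e^(3(1-cos(x)))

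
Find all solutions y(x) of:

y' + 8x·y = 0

Using integrating factor method:

General solution: y = Ce^(-4x^2)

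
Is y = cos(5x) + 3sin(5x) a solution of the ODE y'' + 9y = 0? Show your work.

Verification:
y'' = -25cos(5x) - 75sin(5x)
y'' + 9y ≠ 0 (frequency mismatch: got 25 instead of 9)

No, it is not a solution.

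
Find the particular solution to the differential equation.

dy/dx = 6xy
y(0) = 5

General solution: y = Ce^(3x²)
Applying IC y(0) = 5:
Particular solution: y = 5e^(3x²)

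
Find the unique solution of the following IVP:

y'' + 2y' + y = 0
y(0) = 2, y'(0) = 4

General solution: y = (C₁ + C₂x)e^(-x)
Repeated root r = -1
Applying ICs: C₁ = 2, C₂ = 6
Particular solution: y = (2 + 6x)e^(-x)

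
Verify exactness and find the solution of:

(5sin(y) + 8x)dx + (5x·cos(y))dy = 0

Verify exactness: ∂M/∂y = ∂N/∂x ✓
Find F(x,y) such that ∂F/∂x = M, ∂F/∂y = N
Solution: 5x·sin(y) + 4x² = C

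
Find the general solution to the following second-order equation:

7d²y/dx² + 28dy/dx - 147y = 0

Characteristic equation: 7r² + 28r - 147 = 0
Divide by 7: r² + 4r - 21 = 0
Roots: r = 3, -7 (distinct real)
General solution: y = C₁e^(3x) + C₂e^(-7x)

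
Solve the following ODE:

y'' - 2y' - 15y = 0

Characteristic equation: r² - 2r - 15 = 0
Roots: r = 5, -3 (distinct real)
General solution: y = C₁e^(5x) + C₂e^(-3x)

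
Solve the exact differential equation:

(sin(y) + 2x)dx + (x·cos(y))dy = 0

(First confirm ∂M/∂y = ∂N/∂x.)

Verify exactness: ∂M/∂y = ∂N/∂x ✓
Find F(x,y) such that ∂F/∂x = M, ∂F/∂y = N
Solution: x·sin(y) + x² = C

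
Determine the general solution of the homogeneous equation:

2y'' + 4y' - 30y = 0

Characteristic equation: 2r² + 4r - 30 = 0
Divide by 2: r² + 2r - 15 = 0
Roots: r = 3, -5 (distinct real)
General solution: y = C₁e^(3x) + C₂e^(-5x)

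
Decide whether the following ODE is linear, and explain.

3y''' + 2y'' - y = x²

Linear (y and its derivatives appear to the first power only, no products of y terms)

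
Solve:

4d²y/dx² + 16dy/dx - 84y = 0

Characteristic equation: 4r² + 16r - 84 = 0
Divide by 4: r² + 4r - 21 = 0
Roots: r = 3, -7 (distinct real)
General solution: y = C₁e^(3x) + C₂e^(-7x)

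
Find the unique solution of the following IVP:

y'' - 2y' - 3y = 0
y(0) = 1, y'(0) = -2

General solution: y = C₁e^(3x) + C₂e^(-x)
Applying ICs: C₁ = -1/4, C₂ = 5/4
Particular solution: y = -(1/4)e^(3x) + (5/4)e^(-x)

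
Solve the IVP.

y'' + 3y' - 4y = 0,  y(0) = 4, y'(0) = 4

General solution: y = C₁e^x + C₂e^(-4x)
Applying ICs: C₁ = 4, C₂ = 0
Particular solution: y = 4e^x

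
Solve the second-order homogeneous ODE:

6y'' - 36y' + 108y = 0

Characteristic equation: 6r² - 36r + 108 = 0
Divide by 6: r² - 6r + 18 = 0
Roots: r = 3 ± 3i (complex conjugates)
General solution: y = e^(3x)(C₁cos(3x) + C₂sin(3x))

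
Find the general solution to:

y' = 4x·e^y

Separating variables and integrating:
-e^(-y) = 2x² + C

General solution: y = -ln(C - 2x²)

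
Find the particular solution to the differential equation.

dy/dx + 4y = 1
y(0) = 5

General solution: y = 1/4 + Ce^(-4x)
Applying y(0) = 5: C = 5 - 1/4 = 19/4
Particular solution: y = 1/4 + (19/4)e^(-4x)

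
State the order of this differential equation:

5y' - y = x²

The order is 1 (highest derivative is of order 1).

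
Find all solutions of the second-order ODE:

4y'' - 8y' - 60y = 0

Characteristic equation: 4r² - 8r - 60 = 0
Divide by 4: r² - 2r - 15 = 0
Roots: r = 5, -3 (distinct real)
General solution: y = C₁e^(5x) + C₂e^(-3x)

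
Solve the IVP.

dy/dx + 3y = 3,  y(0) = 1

General solution: y = 1 + Ce^(-3x)
Applying y(0) = 1: C = 1 - 1 = 0
Particular solution: y = 1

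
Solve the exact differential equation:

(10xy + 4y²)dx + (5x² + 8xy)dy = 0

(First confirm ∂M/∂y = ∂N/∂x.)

Verify exactness: ∂M/∂y = ∂N/∂x ✓
Find F(x,y) such that ∂F/∂x = M, ∂F/∂y = N
Solution: 5x²y + 4xy² = C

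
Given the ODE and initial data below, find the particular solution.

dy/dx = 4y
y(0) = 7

General solution: y = Ce^(4x)
Applying IC y(0) = 7:
Particular solution: y = 7e^(4x)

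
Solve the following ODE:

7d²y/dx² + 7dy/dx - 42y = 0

Characteristic equation: 7r² + 7r - 42 = 0
Divide by 7: r² + r - 6 = 0
Roots: r = 2, -3 (distinct real)
General solution: y = C₁e^(2x) + C₂e^(-3x)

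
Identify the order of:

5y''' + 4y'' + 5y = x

The order is 3 (highest derivative is of order 3).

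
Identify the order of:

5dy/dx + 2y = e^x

The order is 1 (highest derivative is of order 1).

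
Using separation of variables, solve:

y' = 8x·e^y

Separating variables and integrating:
-e^(-y) = 4x² + C

General solution: y = -ln(C - 4x²)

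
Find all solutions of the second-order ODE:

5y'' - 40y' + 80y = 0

Characteristic equation: 5r² - 40r + 80 = 0
Divide by 5: r² - 8r + 16 = 0
Factored: (r - 4)² = 0
Repeated root: r = 4
General solution: y = (C₁ + C₂x)e^(4x)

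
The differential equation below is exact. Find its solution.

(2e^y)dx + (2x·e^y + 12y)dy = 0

Verify exactness: ∂M/∂y = ∂N/∂x ✓
Find F(x,y) such that ∂F/∂x = M, ∂F/∂y = N
Solution: 2x·e^y + 6y² = C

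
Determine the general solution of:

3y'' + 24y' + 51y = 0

Characteristic equation: 3r² + 24r + 51 = 0
Divide by 3: r² + 8r + 17 = 0
Roots: r = -4 ± i (complex conjugates)
General solution: y = e^(-4x)(C₁cos(x) + C₂sin(x))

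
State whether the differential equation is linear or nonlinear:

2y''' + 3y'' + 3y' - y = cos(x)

Linear (y and its derivatives appear to the first power only, no products of y terms)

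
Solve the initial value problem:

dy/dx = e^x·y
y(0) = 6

General solution: y = Ce^(e^x)
Applying IC y(0) = 6:
Particular solution: y = 6e^(e^x - 1)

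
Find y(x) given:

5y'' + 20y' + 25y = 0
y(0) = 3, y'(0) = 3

General solution: y = e^(-2x)(C₁cos(x) + C₂sin(x))
Complex roots r = -2 ± i
Applying ICs: C₁ = 3, C₂ = 9
Particular solution: y = e^(-2x)(3cos(x) + 9sin(x))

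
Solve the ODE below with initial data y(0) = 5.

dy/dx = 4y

General solution: y = Ce^(4x)
Applying IC y(0) = 5:
Particular solution: y = 5e^(4x)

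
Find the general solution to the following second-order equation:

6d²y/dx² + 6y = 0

Characteristic equation: 6r² + 6 = 0
Divide by 6: r² + 1 = 0
Roots: r = ±i (complex conjugates)
General solution: y = C₁cos(x) + C₂sin(x)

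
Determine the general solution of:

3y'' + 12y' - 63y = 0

Characteristic equation: 3r² + 12r - 63 = 0
Divide by 3: r² + 4r - 21 = 0
Roots: r = 3, -7 (distinct real)
General solution: y = C₁e^(3x) + C₂e^(-7x)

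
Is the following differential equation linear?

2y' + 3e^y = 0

No. Nonlinear (e^y is nonlinear in y)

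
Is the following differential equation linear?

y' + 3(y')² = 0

No. Nonlinear ((y')² term)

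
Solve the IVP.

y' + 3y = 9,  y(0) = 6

General solution: y = 3 + Ce^(-3x)
Applying y(0) = 6: C = 6 - 3 = 3
Particular solution: y = 3 + 3e^(-3x)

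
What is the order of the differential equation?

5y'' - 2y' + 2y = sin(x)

The order is 2 (highest derivative is of order 2).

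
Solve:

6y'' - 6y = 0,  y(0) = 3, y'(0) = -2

General solution: y = C₁e^x + C₂e^(-x)
Applying ICs: C₁ = 1/2, C₂ = 5/2
Particular solution: y = (1/2)e^x + (5/2)e^(-x)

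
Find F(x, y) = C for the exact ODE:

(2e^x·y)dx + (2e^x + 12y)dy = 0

Verify exactness: ∂M/∂y = ∂N/∂x ✓
Find F(x,y) such that ∂F/∂x = M, ∂F/∂y = N
Solution: 2e^x·y + 6y² = C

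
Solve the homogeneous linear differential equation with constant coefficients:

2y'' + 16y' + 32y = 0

Characteristic equation: 2r² + 16r + 32 = 0
Divide by 2: r² + 8r + 16 = 0
Factored: (r + 4)² = 0
Repeated root: r = -4
General solution: y = (C₁ + C₂x)e^(-4x)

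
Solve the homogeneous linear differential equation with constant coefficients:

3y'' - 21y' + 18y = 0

Characteristic equation: 3r² - 21r + 18 = 0
Divide by 3: r² - 7r + 6 = 0
Roots: r = 1, 6 (distinct real)
General solution: y = C₁e^x + C₂e^(6x)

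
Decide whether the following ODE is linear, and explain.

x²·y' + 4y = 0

Linear (y and its derivatives appear to the first power only, no products of y terms)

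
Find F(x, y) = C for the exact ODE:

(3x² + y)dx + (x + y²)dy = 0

Verify exactness: ∂M/∂y = ∂N/∂x ✓
Find F(x,y) such that ∂F/∂x = M, ∂F/∂y = N
Solution: x³ + xy + y³/3 = C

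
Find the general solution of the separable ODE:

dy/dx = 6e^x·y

Separating variables and integrating:
ln|y| = 6e^x + C

General solution: y = Ce^(6e^x)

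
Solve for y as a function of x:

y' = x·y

Separating variables and integrating:
ln|y| = x^2/2 + C

General solution: y = Ce^(x^2/2)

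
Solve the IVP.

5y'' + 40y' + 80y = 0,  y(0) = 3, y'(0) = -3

General solution: y = (C₁ + C₂x)e^(-4x)
Repeated root r = -4
Applying ICs: C₁ = 3, C₂ = 9
Particular solution: y = (3 + 9x)e^(-4x)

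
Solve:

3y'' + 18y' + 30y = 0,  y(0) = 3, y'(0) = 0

General solution: y = e^(-3x)(C₁cos(x) + C₂sin(x))
Complex roots r = -3 ± i
Applying ICs: C₁ = 3, C₂ = 9
Particular solution: y = e^(-3x)(3cos(x) + 9sin(x))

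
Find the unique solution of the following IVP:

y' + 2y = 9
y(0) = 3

General solution: y = 9/2 + Ce^(-2x)
Applying y(0) = 3: C = 3 - 9/2 = -3/2
Particular solution: y = 9/2 - (3/2)e^(-2x)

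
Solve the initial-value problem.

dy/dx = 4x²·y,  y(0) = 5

General solution: y = Ce^(4x³/3)
Applying IC y(0) = 5:
Particular solution: y = 5e^(4x³/3)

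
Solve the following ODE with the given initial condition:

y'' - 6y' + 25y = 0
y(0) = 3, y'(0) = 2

General solution: y = e^(3x)(C₁cos(4x) + C₂sin(4x))
Complex roots r = 3 ± 4i
Applying ICs: C₁ = 3, C₂ = -7/4
Particular solution: y = e^(3x)(3cos(4x) - (7/4)sin(4x))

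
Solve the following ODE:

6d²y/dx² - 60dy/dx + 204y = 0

Characteristic equation: 6r² - 60r + 204 = 0
Divide by 6: r² - 10r + 34 = 0
Roots: r = 5 ± 3i (complex conjugates)
General solution: y = e^(5x)(C₁cos(3x) + C₂sin(3x))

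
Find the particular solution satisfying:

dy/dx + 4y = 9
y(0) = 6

General solution: y = 9/4 + Ce^(-4x)
Applying y(0) = 6: C = 6 - 9/4 = 15/4
Particular solution: y = 9/4 + (15/4)e^(-4x)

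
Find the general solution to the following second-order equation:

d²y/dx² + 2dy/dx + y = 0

Characteristic equation: r² + 2r + 1 = 0
Factored: (r + 1)² = 0
Repeated root: r = -1
General solution: y = (C₁ + C₂x)e^(-x)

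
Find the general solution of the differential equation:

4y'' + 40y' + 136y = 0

Characteristic equation: 4r² + 40r + 136 = 0
Divide by 4: r² + 10r + 34 = 0
Roots: r = -5 ± 3i (complex conjugates)
General solution: y = e^(-5x)(C₁cos(3x) + C₂sin(3x))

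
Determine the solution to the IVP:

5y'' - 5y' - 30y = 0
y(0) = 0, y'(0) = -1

General solution: y = C₁e^(3x) + C₂e^(-2x)
Applying ICs: C₁ = -1/5, C₂ = 1/5
Particular solution: y = -(1/5)e^(3x) + (1/5)e^(-2x)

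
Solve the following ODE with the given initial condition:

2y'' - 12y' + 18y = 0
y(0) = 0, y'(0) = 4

General solution: y = (C₁ + C₂x)e^(3x)
Repeated root r = 3
Applying ICs: C₁ = 0, C₂ = 4
Particular solution: y = 4xe^(3x)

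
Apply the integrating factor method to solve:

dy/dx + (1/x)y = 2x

Using integrating factor method:

General solution: y = (2/3)x^2 + C/x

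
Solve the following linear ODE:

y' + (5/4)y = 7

Using integrating factor method:

General solution: y = 28/5 + Ce^(-5x/4)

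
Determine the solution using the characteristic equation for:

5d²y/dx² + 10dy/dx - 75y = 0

Characteristic equation: 5r² + 10r - 75 = 0
Divide by 5: r² + 2r - 15 = 0
Roots: r = 3, -5 (distinct real)
General solution: y = C₁e^(3x) + C₂e^(-5x)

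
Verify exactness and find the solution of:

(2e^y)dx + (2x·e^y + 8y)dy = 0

Verify exactness: ∂M/∂y = ∂N/∂x ✓
Find F(x,y) such that ∂F/∂x = M, ∂F/∂y = N
Solution: 2x·e^y + 4y² = C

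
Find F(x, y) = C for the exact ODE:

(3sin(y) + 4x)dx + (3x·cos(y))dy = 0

Verify exactness: ∂M/∂y = ∂N/∂x ✓
Find F(x,y) such that ∂F/∂x = M, ∂F/∂y = N
Solution: 3x·sin(y) + 2x² = C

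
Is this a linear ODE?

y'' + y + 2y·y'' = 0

No. Nonlinear (y·y'' term)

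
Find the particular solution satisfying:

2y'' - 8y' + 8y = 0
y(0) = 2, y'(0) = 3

General solution: y = (C₁ + C₂x)e^(2x)
Repeated root r = 2
Applying ICs: C₁ = 2, C₂ = -1
Particular solution: y = (2 - x)e^(2x)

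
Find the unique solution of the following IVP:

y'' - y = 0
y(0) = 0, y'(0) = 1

General solution: y = C₁e^x + C₂e^(-x)
Applying ICs: C₁ = 1/2, C₂ = -1/2
Particular solution: y = (1/2)e^x - (1/2)e^(-x)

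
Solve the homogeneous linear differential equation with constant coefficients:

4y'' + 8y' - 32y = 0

Characteristic equation: 4r² + 8r - 32 = 0
Divide by 4: r² + 2r - 8 = 0
Roots: r = 2, -4 (distinct real)
General solution: y = C₁e^(2x) + C₂e^(-4x)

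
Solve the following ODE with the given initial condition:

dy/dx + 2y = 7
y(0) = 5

General solution: y = 7/2 + Ce^(-2x)
Applying y(0) = 5: C = 5 - 7/2 = 3/2
Particular solution: y = 7/2 + (3/2)e^(-2x)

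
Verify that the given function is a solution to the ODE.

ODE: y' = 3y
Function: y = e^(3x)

Verification:
y = e^(3x)
y' = 3e^(3x)
3y = 3e^(3x)
y' = 3y ✓

Yes, it is a solution.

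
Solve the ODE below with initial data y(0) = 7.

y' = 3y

General solution: y = Ce^(3x)
Applying IC y(0) = 7:
Particular solution: y = 7e^(3x)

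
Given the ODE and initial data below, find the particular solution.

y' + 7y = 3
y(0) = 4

General solution: y = 3/7 + Ce^(-7x)
Applying y(0) = 4: C = 4 - 3/7 = 25/7
Particular solution: y = 3/7 + (25/7)e^(-7x)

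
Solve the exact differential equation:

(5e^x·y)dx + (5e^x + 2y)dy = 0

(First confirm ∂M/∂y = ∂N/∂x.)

Verify exactness: ∂M/∂y = ∂N/∂x ✓
Find F(x,y) such that ∂F/∂x = M, ∂F/∂y = N
Solution: 5e^x·y + y² = C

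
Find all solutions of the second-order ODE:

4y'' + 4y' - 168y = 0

Characteristic equation: 4r² + 4r - 168 = 0
Divide by 4: r² + r - 42 = 0
Roots: r = 6, -7 (distinct real)
General solution: y = C₁e^(6x) + C₂e^(-7x)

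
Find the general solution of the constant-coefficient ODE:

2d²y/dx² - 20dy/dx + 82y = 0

Characteristic equation: 2r² - 20r + 82 = 0
Divide by 2: r² - 10r + 41 = 0
Roots: r = 5 ± 4i (complex conjugates)
General solution: y = e^(5x)(C₁cos(4x) + C₂sin(4x))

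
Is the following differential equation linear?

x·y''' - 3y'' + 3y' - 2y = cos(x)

Yes. Linear (y and its derivatives appear to the first power only, no products of y terms)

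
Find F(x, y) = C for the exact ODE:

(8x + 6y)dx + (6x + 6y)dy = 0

Verify exactness: ∂M/∂y = ∂N/∂x ✓
Find F(x,y) such that ∂F/∂x = M, ∂F/∂y = N
Solution: 4x² + 6xy + 3y² = C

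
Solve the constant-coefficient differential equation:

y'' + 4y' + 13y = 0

Characteristic equation: r² + 4r + 13 = 0
Roots: r = -2 ± 3i (complex conjugates)
General solution: y = e^(-2x)(C₁cos(3x) + C₂sin(3x))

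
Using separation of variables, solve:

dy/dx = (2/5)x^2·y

Separating variables and integrating:
ln|y| = 2x^3/15 + C

General solution: y = Ce^(2x^3/15)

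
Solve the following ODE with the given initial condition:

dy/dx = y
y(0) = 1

General solution: y = Ce^x
Applying IC y(0) = 1:
Particular solution: y = e^x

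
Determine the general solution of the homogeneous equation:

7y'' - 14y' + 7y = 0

Characteristic equation: 7r² - 14r + 7 = 0
Divide by 7: r² - 2r + 1 = 0
Factored: (r - 1)² = 0
Repeated root: r = 1
General solution: y = (C₁ + C₂x)e^x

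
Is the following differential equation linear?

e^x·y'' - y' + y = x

Yes. Linear (y and its derivatives appear to the first power only, no products of y terms)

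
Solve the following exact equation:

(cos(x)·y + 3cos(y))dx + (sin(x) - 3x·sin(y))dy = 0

Verify exactness: ∂M/∂y = ∂N/∂x ✓
Find F(x,y) such that ∂F/∂x = M, ∂F/∂y = N
Solution: sin(x)·y + 3x·cos(y) = C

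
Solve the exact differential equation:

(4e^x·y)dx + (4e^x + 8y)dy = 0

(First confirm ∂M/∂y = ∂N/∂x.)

Verify exactness: ∂M/∂y = ∂N/∂x ✓
Find F(x,y) such that ∂F/∂x = M, ∂F/∂y = N
Solution: 4e^x·y + 4y² = C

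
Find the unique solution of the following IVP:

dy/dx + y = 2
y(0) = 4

General solution: y = 2 + Ce^(-x)
Applying y(0) = 4: C = 4 - 2 = 2
Particular solution: y = 2 + 2e^(-x)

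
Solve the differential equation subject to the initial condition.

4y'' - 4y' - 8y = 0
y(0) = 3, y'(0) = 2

General solution: y = C₁e^(2x) + C₂e^(-x)
Applying ICs: C₁ = 5/3, C₂ = 4/3
Particular solution: y = (5/3)e^(2x) + (4/3)e^(-x)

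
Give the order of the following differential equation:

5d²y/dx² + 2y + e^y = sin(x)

The order is 2 (highest derivative is of order 2).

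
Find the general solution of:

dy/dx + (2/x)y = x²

Using integrating factor method:

General solution: y = (1/5)x^3 + Cx^(-2)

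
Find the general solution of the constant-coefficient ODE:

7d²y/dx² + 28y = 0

Characteristic equation: 7r² + 28 = 0
Divide by 7: r² + 4 = 0
Roots: r = ±2i (complex conjugates)
General solution: y = C₁cos(2x) + C₂sin(2x)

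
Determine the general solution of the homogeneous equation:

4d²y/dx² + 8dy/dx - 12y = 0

Characteristic equation: 4r² + 8r - 12 = 0
Divide by 4: r² + 2r - 3 = 0
Roots: r = 1, -3 (distinct real)
General solution: y = C₁e^x + C₂e^(-3x)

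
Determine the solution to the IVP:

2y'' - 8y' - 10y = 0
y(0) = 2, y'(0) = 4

General solution: y = C₁e^(5x) + C₂e^(-x)
Applying ICs: C₁ = 1, C₂ = 1
Particular solution: y = e^(5x) + e^(-x)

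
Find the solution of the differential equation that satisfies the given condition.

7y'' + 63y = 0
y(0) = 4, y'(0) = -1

General solution: y = C₁cos(3x) + C₂sin(3x)
Complex roots r = ±3i
Applying ICs: C₁ = 4, C₂ = -1/3
Particular solution: y = 4cos(3x) - (1/3)sin(3x)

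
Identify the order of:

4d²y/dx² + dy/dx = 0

The order is 2 (highest derivative is of order 2).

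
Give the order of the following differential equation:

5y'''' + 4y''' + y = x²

The order is 4 (highest derivative is of order 4).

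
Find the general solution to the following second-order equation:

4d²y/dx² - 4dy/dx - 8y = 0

Characteristic equation: 4r² - 4r - 8 = 0
Divide by 4: r² - r - 2 = 0
Roots: r = 2, -1 (distinct real)
General solution: y = C₁e^(2x) + C₂e^(-x)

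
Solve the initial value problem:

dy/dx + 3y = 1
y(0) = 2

General solution: y = 1/3 + Ce^(-3x)
Applying y(0) = 2: C = 2 - 1/3 = 5/3
Particular solution: y = 1/3 + (5/3)e^(-3x)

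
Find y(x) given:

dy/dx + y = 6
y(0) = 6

General solution: y = 6 + Ce^(-x)
Applying y(0) = 6: C = 6 - 6 = 0
Particular solution: y = 6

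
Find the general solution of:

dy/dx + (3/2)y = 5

Using integrating factor method:

General solution: y = 10/3 + Ce^(-3x/2)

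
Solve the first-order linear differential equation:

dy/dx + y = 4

Using integrating factor method:

General solution: y = 4 + Ce^(-x)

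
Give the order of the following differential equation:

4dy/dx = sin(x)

The order is 1 (highest derivative is of order 1).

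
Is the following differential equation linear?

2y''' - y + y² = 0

No. Nonlinear (y² term)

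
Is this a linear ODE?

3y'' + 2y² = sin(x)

No. Nonlinear (y² term)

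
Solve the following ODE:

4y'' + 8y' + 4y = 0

Characteristic equation: 4r² + 8r + 4 = 0
Divide by 4: r² + 2r + 1 = 0
Factored: (r + 1)² = 0
Repeated root: r = -1
General solution: y = (C₁ + C₂x)e^(-x)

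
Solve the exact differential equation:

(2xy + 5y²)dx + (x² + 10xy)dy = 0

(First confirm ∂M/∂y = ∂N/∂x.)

Verify exactness: ∂M/∂y = ∂N/∂x ✓
Find F(x,y) such that ∂F/∂x = M, ∂F/∂y = N
Solution: x²y + 5xy² = C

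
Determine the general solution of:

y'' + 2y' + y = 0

Characteristic equation: r² + 2r + 1 = 0
Factored: (r + 1)² = 0
Repeated root: r = -1
General solution: y = (C₁ + C₂x)e^(-x)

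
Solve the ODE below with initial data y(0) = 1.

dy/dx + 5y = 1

General solution: y = 1/5 + Ce^(-5x)
Applying y(0) = 1: C = 1 - 1/5 = 4/5
Particular solution: y = 1/5 + (4/5)e^(-5x)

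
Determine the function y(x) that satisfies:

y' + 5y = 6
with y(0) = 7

General solution: y = 6/5 + Ce^(-5x)
Applying y(0) = 7: C = 7 - 6/5 = 29/5
Particular solution: y = 6/5 + (29/5)e^(-5x)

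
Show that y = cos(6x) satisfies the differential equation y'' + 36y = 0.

Verification:
y'' = -36cos(6x)
y'' + 36y = 0 ✓

Yes, it is a solution.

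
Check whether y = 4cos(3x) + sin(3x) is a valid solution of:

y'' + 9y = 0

Verification:
y'' = -36cos(3x) - 9sin(3x)
y'' + 9y = 0 ✓

Yes, it is a solution.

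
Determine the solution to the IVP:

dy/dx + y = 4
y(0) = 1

General solution: y = 4 + Ce^(-x)
Applying y(0) = 1: C = 1 - 4 = -3
Particular solution: y = 4 - 3e^(-x)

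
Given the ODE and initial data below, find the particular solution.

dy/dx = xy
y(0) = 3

General solution: y = Ce^(x²/2)
Applying IC y(0) = 3:
Particular solution: y = 3e^(x²/2)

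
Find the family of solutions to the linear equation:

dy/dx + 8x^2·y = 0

Using integrating factor method:

General solution: y = Ce^(-8x^3/3)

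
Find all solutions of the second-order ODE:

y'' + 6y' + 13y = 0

Characteristic equation: r² + 6r + 13 = 0
Roots: r = -3 ± 2i (complex conjugates)
General solution: y = e^(-3x)(C₁cos(2x) + C₂sin(2x))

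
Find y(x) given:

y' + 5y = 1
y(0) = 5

General solution: y = 1/5 + Ce^(-5x)
Applying y(0) = 5: C = 5 - 1/5 = 24/5
Particular solution: y = 1/5 + (24/5)e^(-5x)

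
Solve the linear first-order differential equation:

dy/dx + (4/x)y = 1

Using integrating factor method:

General solution: y = (1/5)x + Cx^(-4)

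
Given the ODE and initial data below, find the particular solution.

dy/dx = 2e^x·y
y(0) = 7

General solution: y = Ce^(2e^x)
Applying IC y(0) = 7:
Particular solution: y = 7e^(2(e^x - 1))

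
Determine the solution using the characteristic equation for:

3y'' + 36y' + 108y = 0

Characteristic equation: 3r² + 36r + 108 = 0
Divide by 3: r² + 12r + 36 = 0
Factored: (r + 6)² = 0
Repeated root: r = -6
General solution: y = (C₁ + C₂x)e^(-6x)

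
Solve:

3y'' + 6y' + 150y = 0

Characteristic equation: 3r² + 6r + 150 = 0
Divide by 3: r² + 2r + 50 = 0
Roots: r = -1 ± 7i (complex conjugates)
General solution: y = e^(-x)(C₁cos(7x) + C₂sin(7x))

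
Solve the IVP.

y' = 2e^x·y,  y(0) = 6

General solution: y = Ce^(2e^x)
Applying IC y(0) = 6:
Particular solution: y = 6e^(2(e^x - 1))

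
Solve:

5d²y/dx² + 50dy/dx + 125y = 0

Characteristic equation: 5r² + 50r + 125 = 0
Divide by 5: r² + 10r + 25 = 0
Factored: (r + 5)² = 0
Repeated root: r = -5
General solution: y = (C₁ + C₂x)e^(-5x)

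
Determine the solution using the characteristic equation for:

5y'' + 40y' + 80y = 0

Characteristic equation: 5r² + 40r + 80 = 0
Divide by 5: r² + 8r + 16 = 0
Factored: (r + 4)² = 0
Repeated root: r = -4
General solution: y = (C₁ + C₂x)e^(-4x)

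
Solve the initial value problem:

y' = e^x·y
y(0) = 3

General solution: y = Ce^(e^x)
Applying IC y(0) = 3:
Particular solution: y = 3e^(e^x - 1)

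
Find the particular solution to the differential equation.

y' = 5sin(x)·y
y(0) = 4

General solution: y = Ce^(-5cos(x))
Applying IC y(0) = 4:
Particular solution: y = 4e^(5(1-cos(x)))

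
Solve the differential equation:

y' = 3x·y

Separating variables and integrating:
ln|y| = 3x^2/2 + C

General solution: y = Ce^(3x^2/2)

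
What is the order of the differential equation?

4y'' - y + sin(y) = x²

The order is 2 (highest derivative is of order 2).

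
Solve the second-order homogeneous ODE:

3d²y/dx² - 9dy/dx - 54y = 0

Characteristic equation: 3r² - 9r - 54 = 0
Divide by 3: r² - 3r - 18 = 0
Roots: r = 6, -3 (distinct real)
General solution: y = C₁e^(6x) + C₂e^(-3x)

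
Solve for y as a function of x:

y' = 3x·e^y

Separating variables and integrating:
-e^(-y) = 3x²/2 + C

General solution: y = -ln(C - 3x²/2)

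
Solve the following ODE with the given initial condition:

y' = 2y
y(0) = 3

General solution: y = Ce^(2x)
Applying IC y(0) = 3:
Particular solution: y = 3e^(2x)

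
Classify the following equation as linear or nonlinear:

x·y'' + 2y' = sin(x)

Linear (y and its derivatives appear to the first power only, no products of y terms)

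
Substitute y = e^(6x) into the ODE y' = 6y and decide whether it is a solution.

Verification:
y = e^(6x)
y' = 6e^(6x)
6y = 6e^(6x)
y' = 6y ✓

Yes, it is a solution.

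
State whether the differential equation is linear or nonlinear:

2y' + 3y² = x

Nonlinear (y² term)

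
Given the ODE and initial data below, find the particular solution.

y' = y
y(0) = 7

General solution: y = Ce^x
Applying IC y(0) = 7:
Particular solution: y = 7e^x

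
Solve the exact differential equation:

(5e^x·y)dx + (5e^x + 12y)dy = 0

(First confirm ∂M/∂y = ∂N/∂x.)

Verify exactness: ∂M/∂y = ∂N/∂x ✓
Find F(x,y) such that ∂F/∂x = M, ∂F/∂y = N
Solution: 5e^x·y + 6y² = C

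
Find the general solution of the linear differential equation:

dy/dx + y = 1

Using integrating factor method:

General solution: y = 1 + Ce^(-x)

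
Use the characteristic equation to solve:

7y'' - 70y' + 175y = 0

Characteristic equation: 7r² - 70r + 175 = 0
Divide by 7: r² - 10r + 25 = 0
Factored: (r - 5)² = 0
Repeated root: r = 5
General solution: y = (C₁ + C₂x)e^(5x)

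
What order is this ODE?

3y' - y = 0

The order is 1 (highest derivative is of order 1).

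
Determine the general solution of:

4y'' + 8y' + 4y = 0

Characteristic equation: 4r² + 8r + 4 = 0
Divide by 4: r² + 2r + 1 = 0
Factored: (r + 1)² = 0
Repeated root: r = -1
General solution: y = (C₁ + C₂x)e^(-x)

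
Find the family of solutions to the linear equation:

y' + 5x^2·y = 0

Using integrating factor method:

General solution: y = Ce^(-5x^3/3)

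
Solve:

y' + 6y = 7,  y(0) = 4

General solution: y = 7/6 + Ce^(-6x)
Applying y(0) = 4: C = 4 - 7/6 = 17/6
Particular solution: y = 7/6 + (17/6)e^(-6x)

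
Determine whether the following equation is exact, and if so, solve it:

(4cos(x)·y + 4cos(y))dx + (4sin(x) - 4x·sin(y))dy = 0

Verify exactness: ∂M/∂y = ∂N/∂x ✓
Find F(x,y) such that ∂F/∂x = M, ∂F/∂y = N
Solution: 4sin(x)·y + 4x·cos(y) = C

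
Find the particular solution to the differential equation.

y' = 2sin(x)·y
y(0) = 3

General solution: y = Ce^(-2cos(x))
Applying IC y(0) = 3:
Particular solution: y = 3e^(2(1-cos(x)))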